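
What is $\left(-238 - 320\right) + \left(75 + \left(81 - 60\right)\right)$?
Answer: $-462$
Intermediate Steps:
$\left(-238 - 320\right) + \left(75 + \left(81 - 60\right)\right) = -558 + \left(75 + 21\right) = -558 + 96 = -462$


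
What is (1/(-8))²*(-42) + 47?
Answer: 1483/32 ≈ 46.344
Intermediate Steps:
(1/(-8))²*(-42) + 47 = (-⅛)²*(-42) + 47 = (1/64)*(-42) + 47 = -21/32 + 47 = 1483/32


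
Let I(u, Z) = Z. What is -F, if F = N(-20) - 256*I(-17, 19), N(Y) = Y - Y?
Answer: 4864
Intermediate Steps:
N(Y) = 0
F = -4864 (F = 0 - 256*19 = 0 - 4864 = -4864)
-F = -1*(-4864) = 4864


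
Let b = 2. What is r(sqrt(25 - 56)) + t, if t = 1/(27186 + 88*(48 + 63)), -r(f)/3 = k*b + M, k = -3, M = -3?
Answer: 997759/36954 ≈ 27.000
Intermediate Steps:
r(f) = 27 (r(f) = -3*(-3*2 - 3) = -3*(-6 - 3) = -3*(-9) = 27)
t = 1/36954 (t = 1/(27186 + 88*111) = 1/(27186 + 9768) = 1/36954 ≈ 2.7061e-5)
r(sqrt(25 - 56)) + t = 27 + 1/36954 = 997759/36954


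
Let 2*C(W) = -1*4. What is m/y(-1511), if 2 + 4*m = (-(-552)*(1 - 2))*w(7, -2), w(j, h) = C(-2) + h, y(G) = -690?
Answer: -1103/1380 ≈ -0.79928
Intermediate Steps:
C(W) = -2 (C(W) = (-1*4)/2 = (½)*(-4) = -2)
w(j, h) = -2 + h
m = 1103/2 (m = -½ + ((-(-552)*(1 - 2))*(-2 - 2))/4 = -½ + (-(-552)*(-1)*(-4))/4 = -½ + (-138*4*(-4))/4 = -½ + (-552*(-4))/4 = -½ + (¼)*2208 = -½ + 552 = 1103/2 ≈ 551.50)
m/y(-1511) = (1103/2)/(-690) = (1103/2)*(-1/690) = -1103/1380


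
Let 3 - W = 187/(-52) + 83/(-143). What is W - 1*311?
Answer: -173787/572 ≈ -303.82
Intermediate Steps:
W = 4105/572 (W = 3 - (187/(-52) + 83/(-143)) = 3 - (187*(-1/52) + 83*(-1/143)) = 3 - (-187/52 - 83/143) = 3 - 1*(-2389/572) = 3 + 2389/572 = 4105/572 ≈ 7.1766)
W - 1*311 = 4105/572 - 1*311 = 4105/572 - 311 = -173787/572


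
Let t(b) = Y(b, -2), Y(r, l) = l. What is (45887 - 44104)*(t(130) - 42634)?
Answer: -76019988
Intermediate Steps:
t(b) = -2
(45887 - 44104)*(t(130) - 42634) = (45887 - 44104)*(-2 - 42634) = 1783*(-42636) = -76019988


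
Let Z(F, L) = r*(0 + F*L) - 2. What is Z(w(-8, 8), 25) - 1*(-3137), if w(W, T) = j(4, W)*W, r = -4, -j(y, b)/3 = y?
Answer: -6465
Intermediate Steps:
j(y, b) = -3*y
w(W, T) = -12*W (w(W, T) = (-3*4)*W = -12*W)
Z(F, L) = -2 - 4*F*L (Z(F, L) = -4*(0 + F*L) - 2 = -4*F*L - 2 = -2 - 4*F*L)
Z(w(-8, 8), 25) - 1*(-3137) = (-2 - 4*(-12*(-8))*25) - 1*(-3137) = (-2 - 4*96*25) + 3137 = (-2 - 9600) + 3137 = -9602 + 3137 = -6465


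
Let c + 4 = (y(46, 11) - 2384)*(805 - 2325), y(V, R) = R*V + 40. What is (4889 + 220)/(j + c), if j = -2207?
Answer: 5109/2791549 ≈ 0.0018302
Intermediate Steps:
y(V, R) = 40 + R*V
c = 2793756 (c = -4 + ((40 + 11*46) - 2384)*(805 - 2325) = -4 + ((40 + 506) - 2384)*(-1520) = -4 + (546 - 2384)*(-1520) = -4 - 1838*(-1520) = -4 + 2793760 = 2793756)
(4889 + 220)/(j + c) = (4889 + 220)/(-2207 + 2793756) = 5109/2791549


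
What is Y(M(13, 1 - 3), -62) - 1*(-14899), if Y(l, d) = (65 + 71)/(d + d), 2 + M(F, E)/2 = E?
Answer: 461835/31 ≈ 14898.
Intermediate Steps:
M(F, E) = -4 + 2*E
Y(l, d) = 68/d (Y(l, d) = 136/((2*d)) = 136*(1/(2*d)) = 68/d)
Y(M(13, 1 - 3), -62) - 1*(-14899) = 68/(-62) - 1*(-14899) = 68*(-1/62) + 14899 = -34/31 + 14899 = 461835/31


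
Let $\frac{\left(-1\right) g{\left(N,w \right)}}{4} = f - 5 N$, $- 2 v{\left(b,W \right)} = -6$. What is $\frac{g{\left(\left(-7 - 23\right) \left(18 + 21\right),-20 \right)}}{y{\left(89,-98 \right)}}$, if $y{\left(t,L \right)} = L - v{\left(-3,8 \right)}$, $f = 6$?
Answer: $\frac{23424}{101} \approx 231.92$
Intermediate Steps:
$v{\left(b,W \right)} = 3$ ($v{\left(b,W \right)} = \left(- \frac{1}{2}\right) \left(-6\right) = 3$)
$y{\left(t,L \right)} = -3 + L$ ($y{\left(t,L \right)} = L - 3 = -3 + L$)
$g{\left(N,w \right)} = -24 + 20 N$ ($g{\left(N,w \right)} = - 4 \left(6 - 5 N\right) = -24 + 20 N$)
$\frac{g{\left(\left(-7 - 23\right) \left(18 + 21\right),-20 \right)}}{y{\left(89,-98 \right)}} = \frac{-24 + 20 \left(-7 - 23\right) \left(18 + 21\right)}{-3 - 98} = \frac{-24 + 20 \left(\left(-30\right) 39\right)}{-101} = \left(-24 + 20 \left(-1170\right)\right) \left(- \frac{1}{101}\right) = \left(-24 - 23400\right) \left(- \frac{1}{101}\right) = \left(-23424\right) \left(- \frac{1}{101}\right) = \frac{23424}{101}$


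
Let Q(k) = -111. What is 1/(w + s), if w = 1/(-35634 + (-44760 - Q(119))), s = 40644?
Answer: 80283/3263022251 ≈ 2.4604e-5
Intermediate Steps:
w = -1/80283 (w = 1/(-35634 + (-44760 - 1*(-111))) = 1/(-35634 + (-44760 + 111)) = 1/(-35634 - 44649) = 1/(-80283) = -1/80283 ≈ -1.2456e-5)
1/(w + s) = 1/(-1/80283 + 40644) = 1/(3263022251/80283) = 80283/3263022251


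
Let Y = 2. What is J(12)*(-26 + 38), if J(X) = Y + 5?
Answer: 84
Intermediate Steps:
J(X) = 7 (J(X) = 2 + 5 = 7)
J(12)*(-26 + 38) = 7*(-26 + 38) = 7*12 = 84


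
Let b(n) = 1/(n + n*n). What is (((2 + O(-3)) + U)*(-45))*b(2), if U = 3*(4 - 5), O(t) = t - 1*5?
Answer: 135/2 ≈ 67.500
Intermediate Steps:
O(t) = -5 + t (O(t) = t - 5 = -5 + t)
U = -3 (U = 3*(-1) = -3)
b(n) = 1/(n + n²)
(((2 + O(-3)) + U)*(-45))*b(2) = (((2 + (-5 - 3)) - 3)*(-45))*(1/(2*(1 + 2))) = (((2 - 8) - 3)*(-45))*((½)/3) = ((-6 - 3)*(-45))*((½)*(⅓)) = -9*(-45)*(⅙) = 405*(⅙) = 135/2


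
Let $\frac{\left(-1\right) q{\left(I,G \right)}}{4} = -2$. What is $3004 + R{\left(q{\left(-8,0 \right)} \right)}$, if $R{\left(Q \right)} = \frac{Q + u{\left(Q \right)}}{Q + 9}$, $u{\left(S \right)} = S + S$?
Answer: $\frac{51092}{17} \approx 3005.4$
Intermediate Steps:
$u{\left(S \right)} = 2 S$
$q{\left(I,G \right)} = 8$ ($q{\left(I,G \right)} = \left(-4\right) \left(-2\right) = 8$)
$R{\left(Q \right)} = \frac{3 Q}{9 + Q}$ ($R{\left(Q \right)} = \frac{Q + 2 Q}{Q + 9} = \frac{3 Q}{9 + Q}$)
$3004 + R{\left(q{\left(-8,0 \right)} \right)} = 3004 + 3 \cdot 8 \frac{1}{9 + 8} = 3004 + 3 \cdot 8 \cdot \frac{1}{17} = 3004 + \frac{24}{17} = \frac{51092}{17}$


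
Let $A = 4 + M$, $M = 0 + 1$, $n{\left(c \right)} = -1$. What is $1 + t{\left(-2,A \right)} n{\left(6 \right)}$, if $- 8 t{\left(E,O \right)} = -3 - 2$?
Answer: $\frac{3}{8} \approx 0.375$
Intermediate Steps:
$M = 1$
$A = 5$ ($A = 4 + 1 = 5$)
$t{\left(E,O \right)} = \frac{5}{8}$ ($t{\left(E,O \right)} = - \frac{-3 - 2}{8} = \left(- \frac{1}{8}\right) \left(-5\right) = \frac{5}{8}$)
$1 + t{\left(-2,A \right)} n{\left(6 \right)} = 1 + \frac{5}{8} \left(-1\right) = 1 - \frac{5}{8} = \frac{3}{8}$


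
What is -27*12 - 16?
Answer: -340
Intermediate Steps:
-27*12 - 16 = -324 - 16 = -340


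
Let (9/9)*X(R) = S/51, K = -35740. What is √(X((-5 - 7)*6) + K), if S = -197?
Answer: I*√92969787/51 ≈ 189.06*I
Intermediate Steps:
X(R) = -197/51
√(X((-5 - 7)*6) + K) = √(-197/51 - 35740) = √(-1822937/51) = I*√92969787/51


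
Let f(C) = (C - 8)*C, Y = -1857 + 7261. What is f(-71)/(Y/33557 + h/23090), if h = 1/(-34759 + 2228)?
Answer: 141380630627578270/4059164795603 ≈ 34830.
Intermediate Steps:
h = -1/32531 (h = 1/(-32531) = -1/32531 ≈ -3.0740e-5)
Y = 5404
f(C) = C*(-8 + C) (f(C) = (-8 + C)*C = C*(-8 + C))
f(-71)/(Y/33557 + h/23090) = (-71*(-8 - 71))/(5404/33557 - 1/32531/23090) = (-71*(-79))/(5404*(1/33557) - 1/32531*1/23090) = 5609/(5404/33557 - 1/751140790) = 5609/(4059164795603/25206031490030) = 5609*(25206031490030/4059164795603) = 141380630627578270/4059164795603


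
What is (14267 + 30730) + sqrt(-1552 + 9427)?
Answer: 44997 + 15*sqrt(35) ≈ 45086.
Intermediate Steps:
(14267 + 30730) + sqrt(-1552 + 9427) = 44997 + sqrt(7875) = 44997 + 15*sqrt(35)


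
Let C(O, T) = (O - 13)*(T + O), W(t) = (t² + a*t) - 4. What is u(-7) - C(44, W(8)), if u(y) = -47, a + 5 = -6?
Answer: -543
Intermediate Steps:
a = -11 (a = -5 - 6 = -11)
W(t) = -4 + t² - 11*t (W(t) = (t² - 11*t) - 4 = -4 + t² - 11*t)
C(O, T) = (-13 + O)*(O + T)
u(-7) - C(44, W(8)) = -47 - (44² - 13*44 - 13*(-4 + 8² - 11*8) + 44*(-4 + 8² - 11*8)) = -47 - (1936 - 572 - 13*(-4 + 64 - 88) + 44*(-4 + 64 - 88)) = -47 - (1936 - 572 - 13*(-28) + 44*(-28)) = -47 - (1936 - 572 + 364 - 1232) = -47 - 1*496 = -47 - 496 = -543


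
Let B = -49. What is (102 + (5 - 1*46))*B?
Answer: -2989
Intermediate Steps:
(102 + (5 - 1*46))*B = (102 + (5 - 1*46))*(-49) = (102 + (5 - 46))*(-49) = (102 - 41)*(-49) = 61*(-49) = -2989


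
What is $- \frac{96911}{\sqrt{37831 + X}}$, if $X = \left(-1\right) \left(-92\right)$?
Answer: $- \frac{96911 \sqrt{37923}}{37923} \approx -497.65$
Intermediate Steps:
$X = 92$
$- \frac{96911}{\sqrt{37831 + X}} = - \frac{96911}{\sqrt{37831 + 92}} = - \frac{96911}{\sqrt{37923}} = - 96911 \frac{\sqrt{37923}}{37923} = - \frac{96911 \sqrt{37923}}{37923}$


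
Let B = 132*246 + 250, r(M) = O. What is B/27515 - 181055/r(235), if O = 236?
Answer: -4974005933/6493540 ≈ -765.99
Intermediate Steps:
r(M) = 236
B = 32722 (B = 32472 + 250 = 32722)
B/27515 - 181055/r(235) = 32722/27515 - 181055/236 = -4974005933/6493540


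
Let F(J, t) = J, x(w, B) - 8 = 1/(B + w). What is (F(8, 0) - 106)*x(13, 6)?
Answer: -14994/19 ≈ -789.16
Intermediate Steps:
x(w, B) = 8 + 1/(B + w)
(F(8, 0) - 106)*x(13, 6) = (8 - 106)*((1 + 8*6 + 8*13)/(6 + 13)) = -98*(1 + 48 + 104)/19 = -98*153/19 = -14994/19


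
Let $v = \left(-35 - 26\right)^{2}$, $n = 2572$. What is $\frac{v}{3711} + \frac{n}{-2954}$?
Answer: $\frac{723571}{5481147} \approx 0.13201$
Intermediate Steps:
$v = 3721$ ($v = \left(-61\right)^{2} = 3721$)
$\frac{v}{3711} + \frac{n}{-2954} = \frac{3721}{3711} + \frac{2572}{-2954} = 3721 \cdot \frac{1}{3711} + 2572 \left(- \frac{1}{2954}\right) = \frac{3721}{3711} - \frac{1286}{1477} = \frac{723571}{5481147}$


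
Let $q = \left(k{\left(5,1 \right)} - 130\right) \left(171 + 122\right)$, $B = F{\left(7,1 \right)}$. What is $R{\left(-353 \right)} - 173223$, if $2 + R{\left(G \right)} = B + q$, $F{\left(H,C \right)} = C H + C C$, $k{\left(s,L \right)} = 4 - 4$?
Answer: $-211307$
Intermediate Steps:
$k{\left(s,L \right)} = 0$ ($k{\left(s,L \right)} = 4 - 4 = 0$)
$F{\left(H,C \right)} = C^{2} + C H$ ($F{\left(H,C \right)} = C H + C^{2} = C^{2} + C H$)
$B = 8$ ($B = 1 \left(1 + 7\right) = 1 \cdot 8 = 8$)
$q = -38090$ ($q = \left(0 - 130\right) \left(171 + 122\right) = \left(-130\right) 293 = -38090$)
$R{\left(G \right)} = -38084$ ($R{\left(G \right)} = -2 + \left(8 - 38090\right) = -2 - 38082 = -38084$)
$R{\left(-353 \right)} - 173223 = -38084 - 173223 = -211307$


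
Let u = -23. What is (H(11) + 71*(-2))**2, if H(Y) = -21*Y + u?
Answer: 156816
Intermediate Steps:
H(Y) = -23 - 21*Y (H(Y) = -21*Y - 23 = -23 - 21*Y)
(H(11) + 71*(-2))**2 = ((-23 - 21*11) + 71*(-2))**2 = ((-23 - 231) - 142)**2 = (-254 - 142)**2 = (-396)**2 = 156816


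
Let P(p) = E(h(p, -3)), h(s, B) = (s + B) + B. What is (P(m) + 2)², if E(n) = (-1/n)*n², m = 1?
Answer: 49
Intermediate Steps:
h(s, B) = s + 2*B (h(s, B) = (B + s) + B = s + 2*B)
E(n) = -n
P(p) = 6 - p (P(p) = -(p + 2*(-3)) = -(p - 6) = -(-6 + p) = 6 - p)
(P(m) + 2)² = ((6 - 1*1) + 2)² = ((6 - 1) + 2)² = (5 + 2)² = 7² = 49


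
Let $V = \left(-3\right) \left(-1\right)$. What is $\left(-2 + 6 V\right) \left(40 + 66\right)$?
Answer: $1696$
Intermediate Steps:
$V = 3$
$\left(-2 + 6 V\right) \left(40 + 66\right) = \left(-2 + 6 \cdot 3\right) \left(40 + 66\right) = \left(-2 + 18\right) 106 = 16 \cdot 106 = 1696$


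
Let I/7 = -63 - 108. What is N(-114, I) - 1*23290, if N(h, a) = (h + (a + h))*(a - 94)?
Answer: 1816385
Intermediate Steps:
I = -1197 (I = 7*(-63 - 108) = 7*(-171) = -1197)
N(h, a) = (-94 + a)*(a + 2*h) (N(h, a) = (a + 2*h)*(-94 + a) = (-94 + a)*(a + 2*h))
N(-114, I) - 1*23290 = ((-1197)² - 188*(-114) - 94*(-1197) + 2*(-1197)*(-114)) - 1*23290 = (1432809 + 21432 + 112518 + 272916) - 23290 = 1839675 - 23290 = 1816385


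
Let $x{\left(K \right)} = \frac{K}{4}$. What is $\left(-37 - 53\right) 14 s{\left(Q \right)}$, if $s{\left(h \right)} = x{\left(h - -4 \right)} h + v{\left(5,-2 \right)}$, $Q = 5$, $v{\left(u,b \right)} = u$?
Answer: $-20475$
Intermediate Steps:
$x{\left(K \right)} = \frac{K}{4}$ ($x{\left(K \right)} = K \frac{1}{4} = \frac{K}{4}$)
$s{\left(h \right)} = 5 + h \left(1 + \frac{h}{4}\right)$ ($s{\left(h \right)} = \frac{h - -4}{4} h + 5 = \frac{h + 4}{4} h + 5 = \frac{4 + h}{4} h + 5 = \left(1 + \frac{h}{4}\right) h + 5 = h \left(1 + \frac{h}{4}\right) + 5 = 5 + h \left(1 + \frac{h}{4}\right)$)
$\left(-37 - 53\right) 14 s{\left(Q \right)} = \left(-37 - 53\right) 14 \left(5 + \frac{1}{4} \cdot 5 \left(4 + 5\right)\right) = \left(-37 - 53\right) 14 \left(5 + \frac{1}{4} \cdot 5 \cdot 9\right) = - 90 \cdot 14 \left(5 + \frac{45}{4}\right) = - 90 \cdot 14 \cdot \frac{65}{4} = \left(-90\right) \frac{455}{2} = -20475$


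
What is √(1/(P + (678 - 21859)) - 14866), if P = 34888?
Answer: I*√310339061503/4569 ≈ 121.93*I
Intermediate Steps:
√(1/(P + (678 - 21859)) - 14866) = √(1/(34888 + (678 - 21859)) - 14866) = √(1/(34888 - 21181) - 14866) = √(1/13707 - 14866) = √(-203768261/13707) = I*√310339061503/4569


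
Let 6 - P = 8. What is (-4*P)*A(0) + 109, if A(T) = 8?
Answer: 173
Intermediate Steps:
P = -2 (P = 6 - 1*8 = 6 - 8 = -2)
(-4*P)*A(0) + 109 = -4*(-2)*8 + 109 = 8*8 + 109 = 64 + 109 = 173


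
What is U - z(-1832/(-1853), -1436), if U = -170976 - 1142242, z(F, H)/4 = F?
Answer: -2433400282/1853 ≈ -1.3132e+6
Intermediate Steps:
z(F, H) = 4*F
U = -1313218
U - z(-1832/(-1853), -1436) = -1313218 - 4*(-1832/(-1853)) = -1313218 - 4*(-1832*(-1/1853)) = -1313218 - 4*1832/1853 = -1313218 - 1*7328/1853 = -1313218 - 7328/1853 = -2433400282/1853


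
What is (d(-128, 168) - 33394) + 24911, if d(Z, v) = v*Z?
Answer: -29987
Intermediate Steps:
d(Z, v) = Z*v
(d(-128, 168) - 33394) + 24911 = (-128*168 - 33394) + 24911 = (-21504 - 33394) + 24911 = -54898 + 24911 = -29987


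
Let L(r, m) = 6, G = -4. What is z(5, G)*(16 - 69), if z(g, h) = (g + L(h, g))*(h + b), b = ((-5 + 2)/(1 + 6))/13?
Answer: 213961/91 ≈ 2351.2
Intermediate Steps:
b = -3/91 (b = -3/7*(1/13) = -3*1/7*(1/13) = -3/7*1/13 = -3/91 ≈ -0.032967)
z(g, h) = (6 + g)*(-3/91 + h) (z(g, h) = (g + 6)*(h - 3/91) = (6 + g)*(-3/91 + h))
z(5, G)*(16 - 69) = (-18/91 + 6*(-4) - 3/91*5 + 5*(-4))*(16 - 69) = (-18/91 - 24 - 15/91 - 20)*(-53) = -4037/91*(-53) = 213961/91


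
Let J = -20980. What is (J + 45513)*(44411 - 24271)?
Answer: 494094620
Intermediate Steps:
(J + 45513)*(44411 - 24271) = (-20980 + 45513)*(44411 - 24271) = 24533*20140 = 494094620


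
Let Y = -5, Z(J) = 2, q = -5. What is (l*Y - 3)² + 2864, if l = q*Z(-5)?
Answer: 5073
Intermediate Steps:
l = -10 (l = -5*2 = -10)
(l*Y - 3)² + 2864 = (-10*(-5) - 3)² + 2864 = (50 - 3)² + 2864 = 47² + 2864 = 2209 + 2864 = 5073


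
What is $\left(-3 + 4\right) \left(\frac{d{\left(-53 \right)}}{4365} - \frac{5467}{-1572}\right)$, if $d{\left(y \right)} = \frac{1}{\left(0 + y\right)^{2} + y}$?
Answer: $\frac{1370160074}{393980535} \approx 3.4777$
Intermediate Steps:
$d{\left(y \right)} = \frac{1}{y + y^{2}}$ ($d{\left(y \right)} = \frac{1}{y^{2} + y} = \frac{1}{y + y^{2}}$)
$\left(-3 + 4\right) \left(\frac{d{\left(-53 \right)}}{4365} - \frac{5467}{-1572}\right) = \left(-3 + 4\right) \left(\frac{\frac{1}{-53} \frac{1}{1 - 53}}{4365} - \frac{5467}{-1572}\right) = 1 \left(- \frac{1}{53 \left(-52\right)} \frac{1}{4365} - - \frac{5467}{1572}\right) = 1 \left(\left(- \frac{1}{53}\right) \left(- \frac{1}{52}\right) \frac{1}{4365} + \frac{5467}{1572}\right) = 1 \left(\frac{1}{2756} \cdot \frac{1}{4365} + \frac{5467}{1572}\right) = 1 \left(\frac{1}{12029940} + \frac{5467}{1572}\right) = 1 \cdot \frac{1370160074}{393980535} = \frac{1370160074}{393980535}$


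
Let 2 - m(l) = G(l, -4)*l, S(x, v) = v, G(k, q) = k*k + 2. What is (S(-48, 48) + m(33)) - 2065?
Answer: -38018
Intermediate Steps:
G(k, q) = 2 + k² (G(k, q) = k² + 2 = 2 + k²)
m(l) = 2 - l*(2 + l²) (m(l) = 2 - (2 + l²)*l = 2 - l*(2 + l²))
(S(-48, 48) + m(33)) - 2065 = (48 + (2 - 1*33*(2 + 33²))) - 2065 = (48 + (2 - 1*33*(2 + 1089))) - 2065 = (48 + (2 - 1*33*1091)) - 2065 = (48 + (2 - 36003)) - 2065 = (48 - 36001) - 2065 = -35953 - 2065 = -38018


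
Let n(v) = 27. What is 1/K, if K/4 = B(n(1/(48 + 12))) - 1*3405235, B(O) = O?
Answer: -1/13620832 ≈ -7.3417e-8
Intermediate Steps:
K = -13620832 (K = 4*(27 - 1*3405235) = 4*(27 - 3405235) = 4*(-3405208) = -13620832)
1/K = 1/(-13620832) = -1/13620832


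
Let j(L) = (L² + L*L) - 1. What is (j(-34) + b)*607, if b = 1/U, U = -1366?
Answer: 1916192775/1366 ≈ 1.4028e+6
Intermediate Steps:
j(L) = -1 + 2*L² (j(L) = (L² + L²) - 1 = 2*L² - 1 = -1 + 2*L²)
b = -1/1366 (b = 1/(-1366) = -1/1366 ≈ -0.00073206)
(j(-34) + b)*607 = ((-1 + 2*(-34)²) - 1/1366)*607 = ((-1 + 2*1156) - 1/1366)*607 = ((-1 + 2312) - 1/1366)*607 = (2311 - 1/1366)*607 = (3156825/1366)*607 = 1916192775/1366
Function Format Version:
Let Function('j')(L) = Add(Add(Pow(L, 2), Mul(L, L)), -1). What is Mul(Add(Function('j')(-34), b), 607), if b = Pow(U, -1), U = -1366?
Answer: Rational(1916192775, 1366) ≈ 1.4028e+6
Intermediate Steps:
Function('j')(L) = Add(-1, Mul(2, Pow(L, 2))) (Function('j')(L) = Add(Add(Pow(L, 2), Pow(L, 2)), -1) = Add(Mul(2, Pow(L, 2)), -1) = Add(-1, Mul(2, Pow(L, 2))))
b = Rational(-1, 1366) (b = Pow(-1366, -1) = Rational(-1, 1366) ≈ -0.00073206)
Mul(Add(Function('j')(-34), b), 607) = Mul(Add(Add(-1, Mul(2, Pow(-34, 2))), Rational(-1, 1366)), 607) = Mul(Add(Add(-1, Mul(2, 1156)), Rational(-1, 1366)), 607) = Mul(Add(Add(-1, 2312), Rational(-1, 1366)), 607) = Mul(Add(2311, Rational(-1, 1366)), 607) = Mul(Rational(3156825, 1366), 607) = Rational(1916192775, 1366)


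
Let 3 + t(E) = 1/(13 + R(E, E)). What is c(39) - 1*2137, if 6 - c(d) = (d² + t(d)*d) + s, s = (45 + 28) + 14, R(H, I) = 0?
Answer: -3625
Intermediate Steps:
t(E) = -38/13 (t(E) = -3 + 1/(13 + 0) = -3 + 1/13 = -38/13)
s = 87 (s = 73 + 14 = 87)
c(d) = -81 - d² + 38*d/13 (c(d) = 6 - ((d² - 38*d/13) + 87) = 6 - (87 + d² - 38*d/13) = 6 + (-87 - d² + 38*d/13) = -81 - d² + 38*d/13)
c(39) - 1*2137 = (-81 - 1*39² + (38/13)*39) - 1*2137 = (-81 - 1*1521 + 114) - 2137 = (-81 - 1521 + 114) - 2137 = -1488 - 2137 = -3625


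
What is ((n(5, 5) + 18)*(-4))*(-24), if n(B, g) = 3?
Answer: 2016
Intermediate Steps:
((n(5, 5) + 18)*(-4))*(-24) = ((3 + 18)*(-4))*(-24) = (21*(-4))*(-24) = -84*(-24) = 2016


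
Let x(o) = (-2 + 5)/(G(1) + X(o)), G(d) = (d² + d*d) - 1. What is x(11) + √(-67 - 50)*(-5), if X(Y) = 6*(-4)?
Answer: -3/23 - 15*I*√13 ≈ -0.13043 - 54.083*I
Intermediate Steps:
X(Y) = -24
G(d) = -1 + 2*d² (G(d) = (d² + d²) - 1 = 2*d² - 1 = -1 + 2*d²)
x(o) = -3/23 (x(o) = (-2 + 5)/((-1 + 2*1²) - 24) = 3/((-1 + 2*1) - 24) = 3/((-1 + 2) - 24) = 3/(1 - 24) = 3/(-23) = 3*(-1/23) = -3/23)
x(11) + √(-67 - 50)*(-5) = -3/23 + √(-67 - 50)*(-5) = -3/23 + √(-117)*(-5) = -3/23 + (3*I*√13)*(-5) = -3/23 - 15*I*√13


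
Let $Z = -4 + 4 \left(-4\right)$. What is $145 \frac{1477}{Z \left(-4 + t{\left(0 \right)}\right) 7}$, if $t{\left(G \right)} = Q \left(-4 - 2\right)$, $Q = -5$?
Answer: $- \frac{6119}{104} \approx -58.837$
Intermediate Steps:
$t{\left(G \right)} = 30$ ($t{\left(G \right)} = - 5 \left(-4 - 2\right) = \left(-5\right) \left(-6\right) = 30$)
$Z = -20$ ($Z = -4 - 16 = -20$)
$145 \frac{1477}{Z \left(-4 + t{\left(0 \right)}\right) 7} = 145 \frac{1477}{- 20 \left(-4 + 30\right) 7} = 145 \frac{1477}{\left(-20\right) 26 \cdot 7} = 145 \frac{1477}{\left(-520\right) 7} = 145 \frac{1477}{-3640} = 145 \cdot 1477 \left(- \frac{1}{3640}\right) = 145 \left(- \frac{211}{520}\right) = - \frac{6119}{104}$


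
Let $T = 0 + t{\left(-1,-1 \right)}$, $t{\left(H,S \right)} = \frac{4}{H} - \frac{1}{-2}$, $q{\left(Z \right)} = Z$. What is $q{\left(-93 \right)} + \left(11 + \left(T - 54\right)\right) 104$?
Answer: $-4929$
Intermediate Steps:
$t{\left(H,S \right)} = \frac{1}{2} + \frac{4}{H}$ ($t{\left(H,S \right)} = \frac{4}{H} - - \frac{1}{2} = \frac{4}{H} + \frac{1}{2} = \frac{1}{2} + \frac{4}{H}$)
$T = - \frac{7}{2}$ ($T = 0 + \frac{8 - 1}{2 \left(-1\right)} = 0 + \frac{1}{2} \left(-1\right) 7 = 0 - \frac{7}{2} = - \frac{7}{2} \approx -3.5$)
$q{\left(-93 \right)} + \left(11 + \left(T - 54\right)\right) 104 = -93 + \left(11 - \frac{115}{2}\right) 104 = -93 - 4836 = -4929$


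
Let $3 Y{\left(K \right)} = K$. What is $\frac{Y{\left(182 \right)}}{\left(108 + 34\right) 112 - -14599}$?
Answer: $\frac{182}{91509} \approx 0.0019889$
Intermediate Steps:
$Y{\left(K \right)} = \frac{K}{3}$
$\frac{Y{\left(182 \right)}}{\left(108 + 34\right) 112 - -14599} = \frac{\frac{1}{3} \cdot 182}{\left(108 + 34\right) 112 - -14599} = \frac{182}{3 \left(142 \cdot 112 + 14599\right)} = \frac{182}{3 \left(15904 + 14599\right)} = \frac{182}{3 \cdot 30503} = \frac{182}{3} \cdot \frac{1}{30503} = \frac{182}{91509}$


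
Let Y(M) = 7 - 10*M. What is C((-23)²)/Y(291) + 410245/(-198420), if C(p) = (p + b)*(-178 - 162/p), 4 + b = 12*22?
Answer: 2827346620361/60942202908 ≈ 46.394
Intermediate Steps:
b = 260 (b = -4 + 12*22 = -4 + 264 = 260)
C(p) = (-178 - 162/p)*(260 + p) (C(p) = (p + 260)*(-178 - 162/p) = (260 + p)*(-178 - 162/p) = (-178 - 162/p)*(260 + p))
C((-23)²)/Y(291) + 410245/(-198420) = (-46442 - 42120/((-23)²) - 178*(-23)²)/(7 - 10*291) + 410245/(-198420) = (-46442 - 42120/529 - 178*529)/(7 - 2910) + 410245*(-1/198420) = (-46442 - 42120*1/529 - 94162)/(-2903) - 82049/39684 = (-46442 - 42120/529 - 94162)*(-1/2903) - 82049/39684 = -74421636/529*(-1/2903) - 82049/39684 = 74421636/1535687 - 82049/39684 = 2827346620361/60942202908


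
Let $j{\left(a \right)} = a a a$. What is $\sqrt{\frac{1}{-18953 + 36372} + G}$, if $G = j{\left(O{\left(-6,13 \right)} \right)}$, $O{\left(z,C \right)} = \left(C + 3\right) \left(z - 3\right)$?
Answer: $\frac{i \sqrt{906011926383605}}{17419} \approx 1728.0 i$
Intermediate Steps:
$O{\left(z,C \right)} = \left(-3 + z\right) \left(3 + C\right)$ ($O{\left(z,C \right)} = \left(3 + C\right) \left(-3 + z\right) = \left(-3 + z\right) \left(3 + C\right)$)
$j{\left(a \right)} = a^{3}$ ($j{\left(a \right)} = a^{2} a = a^{3}$)
$G = -2985984$ ($G = \left(-9 - 39 + 3 \left(-6\right) + 13 \left(-6\right)\right)^{3} = \left(-9 - 39 - 18 - 78\right)^{3} = \left(-144\right)^{3} = -2985984$)
$\sqrt{\frac{1}{-18953 + 36372} + G} = \sqrt{\frac{1}{-18953 + 36372} - 2985984} = \sqrt{\frac{1}{17419} - 2985984} = \sqrt{- \frac{52012855295}{17419}} = \frac{i \sqrt{906011926383605}}{17419}$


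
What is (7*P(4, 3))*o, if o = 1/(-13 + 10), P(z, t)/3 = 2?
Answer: -14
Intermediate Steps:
P(z, t) = 6 (P(z, t) = 3*2 = 6)
o = -⅓ (o = 1/(-3) = -⅓ ≈ -0.33333)
(7*P(4, 3))*o = (7*6)*(-⅓) = 42*(-⅓) = -14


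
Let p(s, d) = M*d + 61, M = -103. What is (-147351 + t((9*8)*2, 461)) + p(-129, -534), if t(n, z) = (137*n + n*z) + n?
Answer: -6032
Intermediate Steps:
p(s, d) = 61 - 103*d (p(s, d) = -103*d + 61 = 61 - 103*d)
t(n, z) = 138*n + n*z
(-147351 + t((9*8)*2, 461)) + p(-129, -534) = (-147351 + ((9*8)*2)*(138 + 461)) + (61 - 103*(-534)) = (-147351 + (72*2)*599) + (61 + 55002) = (-147351 + 144*599) + 55063 = (-147351 + 86256) + 55063 = -61095 + 55063 = -6032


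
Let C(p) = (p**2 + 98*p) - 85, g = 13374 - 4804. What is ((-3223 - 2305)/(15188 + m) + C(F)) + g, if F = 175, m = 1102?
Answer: 458234936/8145 ≈ 56260.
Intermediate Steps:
g = 8570
C(p) = -85 + p**2 + 98*p
((-3223 - 2305)/(15188 + m) + C(F)) + g = ((-3223 - 2305)/(15188 + 1102) + (-85 + 175**2 + 98*175)) + 8570 = (-5528/16290 + (-85 + 30625 + 17150)) + 8570 = (-5528*1/16290 + 47690) + 8570 = (-2764/8145 + 47690) + 8570 = 388432286/8145 + 8570 = 458234936/8145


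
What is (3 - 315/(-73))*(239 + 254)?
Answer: 263262/73 ≈ 3606.3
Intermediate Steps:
(3 - 315/(-73))*(239 + 254) = (3 - 315*(-1/73))*493 = (3 + 315/73)*493 = (534/73)*493 = 263262/73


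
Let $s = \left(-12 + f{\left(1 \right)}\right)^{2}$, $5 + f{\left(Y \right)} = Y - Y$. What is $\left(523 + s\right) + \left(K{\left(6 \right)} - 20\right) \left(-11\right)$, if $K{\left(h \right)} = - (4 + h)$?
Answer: $1142$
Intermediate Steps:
$f{\left(Y \right)} = -5$ ($f{\left(Y \right)} = -5 + \left(Y - Y\right) = -5 + 0 = -5$)
$K{\left(h \right)} = -4 - h$
$s = 289$ ($s = \left(-12 - 5\right)^{2} = \left(-17\right)^{2} = 289$)
$\left(523 + s\right) + \left(K{\left(6 \right)} - 20\right) \left(-11\right) = \left(523 + 289\right) + \left(\left(-4 - 6\right) - 20\right) \left(-11\right) = 812 + \left(\left(-4 - 6\right) - 20\right) \left(-11\right) = 812 + \left(-10 - 20\right) \left(-11\right) = 812 - -330 = 812 + 330 = 1142$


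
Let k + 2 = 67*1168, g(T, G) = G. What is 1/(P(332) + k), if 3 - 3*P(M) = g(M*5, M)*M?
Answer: 3/124541 ≈ 2.4088e-5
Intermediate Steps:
k = 78254 (k = -2 + 67*1168 = -2 + 78256 = 78254)
P(M) = 1 - M**2/3 (P(M) = 1 - M*M/3 = 1 - M**2/3)
1/(P(332) + k) = 1/((1 - 1/3*332**2) + 78254) = 1/((1 - 1/3*110224) + 78254) = 1/((1 - 110224/3) + 78254) = 1/(-110221/3 + 78254) = 1/(124541/3) = 3/124541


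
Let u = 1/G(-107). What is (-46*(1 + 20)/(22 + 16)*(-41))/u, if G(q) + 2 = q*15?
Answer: -31823421/19 ≈ -1.6749e+6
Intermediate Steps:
G(q) = -2 + 15*q (G(q) = -2 + q*15 = -2 + 15*q)
u = -1/1607 (u = 1/(-2 + 15*(-107)) = 1/(-2 - 1605) = 1/(-1607) = -1/1607 ≈ -0.00062228)
(-46*(1 + 20)/(22 + 16)*(-41))/u = (-46*(1 + 20)/(22 + 16)*(-41))/(-1/1607) = (-966/38*(-41))*(-1607) = (-46*21/38*(-41))*(-1607) = -483/19*(-41)*(-1607) = (19803/19)*(-1607) = -31823421/19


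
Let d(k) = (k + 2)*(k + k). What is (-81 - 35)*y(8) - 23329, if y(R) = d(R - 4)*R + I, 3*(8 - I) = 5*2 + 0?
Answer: -205243/3 ≈ -68414.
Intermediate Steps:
I = 14/3 (I = 8 - (5*2 + 0)/3 = 8 - (10 + 0)/3 = 8 - ⅓*10 = 8 - 10/3 = 14/3 ≈ 4.6667)
d(k) = 2*k*(2 + k) (d(k) = (2 + k)*(2*k) = 2*k*(2 + k))
y(R) = 14/3 + 2*R*(-4 + R)*(-2 + R) (y(R) = (2*(R - 4)*(2 + (R - 4)))*R + 14/3 = (2*(-4 + R)*(2 + (-4 + R)))*R + 14/3 = (2*(-4 + R)*(-2 + R))*R + 14/3 = 2*R*(-4 + R)*(-2 + R) + 14/3 = 14/3 + 2*R*(-4 + R)*(-2 + R))
(-81 - 35)*y(8) - 23329 = (-81 - 35)*(14/3 + 2*8*(-4 + 8)*(-2 + 8)) - 23329 = -116*(14/3 + 2*8*4*6) - 23329 = -116*(14/3 + 384) - 23329 = -116*1166/3 - 23329 = -135256/3 - 23329 = -205243/3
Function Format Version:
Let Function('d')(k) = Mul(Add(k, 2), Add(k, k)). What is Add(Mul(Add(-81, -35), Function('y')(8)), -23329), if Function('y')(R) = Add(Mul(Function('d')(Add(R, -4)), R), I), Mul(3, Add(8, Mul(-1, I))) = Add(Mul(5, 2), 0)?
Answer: Rational(-205243, 3) ≈ -68414.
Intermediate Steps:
I = Rational(14, 3) (I = Add(8, Mul(Rational(-1, 3), Add(Mul(5, 2), 0))) = Add(8, Mul(Rational(-1, 3), Add(10, 0))) = Add(8, Mul(Rational(-1, 3), 10)) = Add(8, Rational(-10, 3)) = Rational(14, 3) ≈ 4.6667)
Function('d')(k) = Mul(2, k, Add(2, k)) (Function('d')(k) = Mul(Add(2, k), Mul(2, k)) = Mul(2, k, Add(2, k)))
Function('y')(R) = Add(Rational(14, 3), Mul(2, R, Add(-4, R), Add(-2, R))) (Function('y')(R) = Add(Mul(Mul(2, Add(R, -4), Add(2, Add(R, -4))), R), Rational(14, 3)) = Add(Mul(Mul(2, Add(-4, R), Add(2, Add(-4, R))), R), Rational(14, 3)) = Add(Mul(Mul(2, Add(-4, R), Add(-2, R)), R), Rational(14, 3)) = Add(Mul(2, R, Add(-4, R), Add(-2, R)), Rational(14, 3)) = Add(Rational(14, 3), Mul(2, R, Add(-4, R), Add(-2, R))))
Add(Mul(Add(-81, -35), Function('y')(8)), -23329) = Add(Mul(Add(-81, -35), Add(Rational(14, 3), Mul(2, 8, Add(-4, 8), Add(-2, 8)))), -23329) = Add(Mul(-116, Add(Rational(14, 3), Mul(2, 8, 4, 6))), -23329) = Add(Mul(-116, Add(Rational(14, 3), 384)), -23329) = Add(Mul(-116, Rational(1166, 3)), -23329) = Add(Rational(-135256, 3), -23329) = Rational(-205243, 3)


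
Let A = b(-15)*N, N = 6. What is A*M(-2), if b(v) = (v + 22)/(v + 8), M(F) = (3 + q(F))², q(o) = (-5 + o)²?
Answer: -16224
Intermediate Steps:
M(F) = (3 + (-5 + F)²)²
b(v) = (22 + v)/(8 + v)
A = -6 (A = ((22 - 15)/(8 - 15))*6 = (7/(-7))*6 = -⅐*7*6 = -1*6 = -6)
A*M(-2) = -6*(3 + (-5 - 2)²)² = -6*(3 + (-7)²)² = -6*(3 + 49)² = -6*52² = -6*2704 = -16224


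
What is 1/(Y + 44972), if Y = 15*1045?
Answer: 1/60647 ≈ 1.6489e-5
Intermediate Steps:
Y = 15675
1/(Y + 44972) = 1/(15675 + 44972) = 1/60647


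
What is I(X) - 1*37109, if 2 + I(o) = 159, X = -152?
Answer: -36952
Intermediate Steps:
I(o) = 157 (I(o) = -2 + 159 = 157)
I(X) - 1*37109 = 157 - 1*37109 = 157 - 37109 = -36952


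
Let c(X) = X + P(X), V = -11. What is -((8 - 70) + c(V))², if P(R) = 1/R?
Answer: -646416/121 ≈ -5342.3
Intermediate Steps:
c(X) = X + 1/X
-((8 - 70) + c(V))² = -((8 - 70) + (-11 + 1/(-11)))² = -(-62 + (-11 - 1/11))² = -(-62 - 122/11)² = -(-804/11)² = -1*646416/121 = -646416/121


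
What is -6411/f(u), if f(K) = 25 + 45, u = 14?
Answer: -6411/70 ≈ -91.586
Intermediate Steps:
f(K) = 70
-6411/f(u) = -6411/70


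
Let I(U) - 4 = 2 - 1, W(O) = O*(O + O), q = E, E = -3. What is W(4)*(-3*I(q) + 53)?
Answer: 1216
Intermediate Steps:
q = -3
W(O) = 2*O**2 (W(O) = O*(2*O) = 2*O**2)
I(U) = 5 (I(U) = 4 + (2 - 1) = 4 + 1 = 5)
W(4)*(-3*I(q) + 53) = (2*4**2)*(-3*5 + 53) = (2*16)*(-15 + 53) = 32*38 = 1216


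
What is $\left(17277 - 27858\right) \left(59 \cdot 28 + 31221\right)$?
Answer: $-347829213$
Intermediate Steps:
$\left(17277 - 27858\right) \left(59 \cdot 28 + 31221\right) = - 10581 \left(1652 + 31221\right) = \left(-10581\right) 32873 = -347829213$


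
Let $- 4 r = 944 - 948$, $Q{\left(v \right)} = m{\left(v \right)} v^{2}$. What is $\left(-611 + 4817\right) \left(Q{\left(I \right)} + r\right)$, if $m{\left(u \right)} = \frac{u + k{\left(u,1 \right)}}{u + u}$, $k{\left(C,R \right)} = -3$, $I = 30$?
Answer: $1707636$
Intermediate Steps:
$m{\left(u \right)} = \frac{-3 + u}{2 u}$ ($m{\left(u \right)} = \frac{u - 3}{u + u} = \frac{-3 + u}{2 u}$)
$Q{\left(v \right)} = \frac{v \left(-3 + v\right)}{2}$ ($Q{\left(v \right)} = \frac{-3 + v}{2 v} v^{2} = \frac{v \left(-3 + v\right)}{2}$)
$r = 1$ ($r = - \frac{944 - 948}{4} = \left(- \frac{1}{4}\right) \left(-4\right) = 1$)
$\left(-611 + 4817\right) \left(Q{\left(I \right)} + r\right) = \left(-611 + 4817\right) \left(\frac{1}{2} \cdot 30 \left(-3 + 30\right) + 1\right) = 4206 \left(\frac{1}{2} \cdot 30 \cdot 27 + 1\right) = 4206 \left(405 + 1\right) = 4206 \cdot 406 = 1707636$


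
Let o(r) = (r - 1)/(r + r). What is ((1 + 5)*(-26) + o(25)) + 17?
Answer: -3463/25 ≈ -138.52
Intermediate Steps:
o(r) = (-1 + r)/(2*r) (o(r) = (-1 + r)/((2*r)) = (-1 + r)*(1/(2*r)) = (-1 + r)/(2*r))
((1 + 5)*(-26) + o(25)) + 17 = ((1 + 5)*(-26) + (½)*(-1 + 25)/25) + 17 = (6*(-26) + (½)*(1/25)*24) + 17 = (-156 + 12/25) + 17 = -3888/25 + 17 = -3463/25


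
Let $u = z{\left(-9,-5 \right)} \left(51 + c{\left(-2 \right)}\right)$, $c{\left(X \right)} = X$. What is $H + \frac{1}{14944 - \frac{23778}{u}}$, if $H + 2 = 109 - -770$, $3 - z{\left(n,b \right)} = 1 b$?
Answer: $\frac{2558327591}{2917135} \approx 877.0$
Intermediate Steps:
$z{\left(n,b \right)} = 3 - b$ ($z{\left(n,b \right)} = 3 - 1 b = 3 - b$)
$H = 877$ ($H = -2 + \left(109 - -770\right) = -2 + \left(109 + 770\right) = -2 + 879 = 877$)
$u = 392$ ($u = \left(3 - -5\right) \left(51 - 2\right) = \left(3 + 5\right) 49 = 8 \cdot 49 = 392$)
$H + \frac{1}{14944 - \frac{23778}{u}} = 877 + \frac{1}{14944 - \frac{23778}{392}} = 877 + \frac{1}{14944 - \frac{11889}{196}} = 877 + \frac{1}{\frac{2917135}{196}} = 877 + \frac{196}{2917135} = \frac{2558327591}{2917135}$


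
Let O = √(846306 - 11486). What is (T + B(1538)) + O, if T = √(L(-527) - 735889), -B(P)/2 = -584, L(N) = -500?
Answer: 1168 + 2*√208705 + 3*I*√81821 ≈ 2081.7 + 858.13*I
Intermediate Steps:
O = 2*√208705 (O = √834820 = 2*√208705 ≈ 913.68)
B(P) = 1168 (B(P) = -2*(-584) = 1168)
T = 3*I*√81821 (T = √(-500 - 735889) = √(-736389) = 3*I*√81821 ≈ 858.13*I)
(T + B(1538)) + O = (3*I*√81821 + 1168) + 2*√208705 = (1168 + 3*I*√81821) + 2*√208705 = 1168 + 2*√208705 + 3*I*√81821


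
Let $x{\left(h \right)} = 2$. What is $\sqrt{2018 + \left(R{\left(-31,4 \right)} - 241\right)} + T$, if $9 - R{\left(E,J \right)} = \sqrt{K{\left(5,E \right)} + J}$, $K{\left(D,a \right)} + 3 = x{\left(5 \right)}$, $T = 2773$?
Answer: $2773 + \sqrt{1786 - \sqrt{3}} \approx 2815.2$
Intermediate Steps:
$K{\left(D,a \right)} = -1$ ($K{\left(D,a \right)} = -3 + 2 = -1$)
$R{\left(E,J \right)} = 9 - \sqrt{-1 + J}$
$\sqrt{2018 + \left(R{\left(-31,4 \right)} - 241\right)} + T = \sqrt{2018 - \left(232 + \sqrt{-1 + 4}\right)} + 2773 = \sqrt{2018 - \left(232 + \sqrt{3}\right)} + 2773 = \sqrt{1786 - \sqrt{3}} + 2773 = 2773 + \sqrt{1786 - \sqrt{3}}$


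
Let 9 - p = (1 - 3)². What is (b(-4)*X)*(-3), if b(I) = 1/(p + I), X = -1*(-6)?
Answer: -18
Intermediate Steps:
p = 5 (p = 9 - (1 - 3)² = 9 - 1*(-2)² = 9 - 1*4 = 9 - 4 = 5)
X = 6
b(I) = 1/(5 + I)
(b(-4)*X)*(-3) = (6/(5 - 4))*(-3) = (6/1)*(-3) = (1*6)*(-3) = 6*(-3) = -18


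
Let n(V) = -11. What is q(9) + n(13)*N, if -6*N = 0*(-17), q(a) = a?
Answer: 9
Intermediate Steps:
N = 0 (N = -0*(-17) = -1/6*0 = 0)
q(9) + n(13)*N = 9 - 11*0 = 9 + 0 = 9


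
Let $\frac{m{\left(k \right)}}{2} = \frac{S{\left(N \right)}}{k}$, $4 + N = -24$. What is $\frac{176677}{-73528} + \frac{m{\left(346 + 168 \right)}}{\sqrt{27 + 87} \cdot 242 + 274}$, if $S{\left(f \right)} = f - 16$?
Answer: $- \frac{74933509063253}{31185311892280} - \frac{2662 \sqrt{114}}{424128385} \approx -2.4029$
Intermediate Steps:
$N = -28$ ($N = -4 - 24 = -28$)
$S{\left(f \right)} = -16 + f$
$m{\left(k \right)} = - \frac{88}{k}$ ($m{\left(k \right)} = 2 \frac{-16 - 28}{k} = 2 \left(- \frac{44}{k}\right) = - \frac{88}{k}$)
$\frac{176677}{-73528} + \frac{m{\left(346 + 168 \right)}}{\sqrt{27 + 87} \cdot 242 + 274} = \frac{176677}{-73528} + \frac{\left(-88\right) \frac{1}{346 + 168}}{\sqrt{27 + 87} \cdot 242 + 274} = 176677 \left(- \frac{1}{73528}\right) + \frac{\left(-88\right) \frac{1}{514}}{\sqrt{114} \cdot 242 + 274} = - \frac{176677}{73528} + \frac{\left(-88\right) \frac{1}{514}}{242 \sqrt{114} + 274} = - \frac{176677}{73528} - \frac{44}{257 \left(274 + 242 \sqrt{114}\right)}$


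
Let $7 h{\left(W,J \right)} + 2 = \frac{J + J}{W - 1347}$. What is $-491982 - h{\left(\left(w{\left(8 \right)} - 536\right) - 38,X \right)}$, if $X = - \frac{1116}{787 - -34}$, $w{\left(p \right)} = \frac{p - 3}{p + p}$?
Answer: $- \frac{86889410620384}{176611057} \approx -4.9198 \cdot 10^{5}$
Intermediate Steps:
$w{\left(p \right)} = \frac{-3 + p}{2 p}$
$X = - \frac{1116}{821}$ ($X = - \frac{1116}{787 + 34} = - \frac{1116}{821} \approx -1.3593$)
$h{\left(W,J \right)} = - \frac{2}{7} + \frac{2 J}{7 \left(-1347 + W\right)}$ ($h{\left(W,J \right)} = - \frac{2}{7} + \frac{\left(J + J\right) \frac{1}{W - 1347}}{7} = - \frac{2}{7} + \frac{2 J \frac{1}{-1347 + W}}{7} = - \frac{2}{7} + \frac{2 J}{7 \left(-1347 + W\right)}$)
$-491982 - h{\left(\left(w{\left(8 \right)} - 536\right) - 38,X \right)} = -491982 - \frac{2 \left(1347 - \frac{1116}{821} - \left(\left(\frac{-3 + 8}{2 \cdot 8} - 536\right) - 38\right)\right)}{7 \left(-1347 - \left(574 - \frac{-3 + 8}{2 \cdot 8}\right)\right)} = -491982 - \frac{2 \left(1347 - \frac{1116}{821} - \left(\left(\frac{1}{2} \cdot \frac{1}{8} \cdot 5 - 536\right) - 38\right)\right)}{7 \left(-1347 - \left(574 - \frac{5}{16}\right)\right)} = -491982 - \frac{2 \left(1347 - \frac{1116}{821} - \left(\left(\frac{5}{16} - 536\right) - 38\right)\right)}{7 \left(-1347 + \left(\left(\frac{5}{16} - 536\right) - 38\right)\right)} = -491982 - \frac{2 \left(1347 - \frac{1116}{821} - \left(- \frac{8571}{16} - 38\right)\right)}{7 \left(-1347 - \frac{9179}{16}\right)} = -491982 - \frac{2 \left(1347 - \frac{1116}{821} - - \frac{9179}{16}\right)}{7 \left(-1347 - \frac{9179}{16}\right)} = -491982 - \frac{2 \left(1347 - \frac{1116}{821} + \frac{9179}{16}\right)}{7 \left(- \frac{30731}{16}\right)} = -491982 - \frac{2}{7} \left(- \frac{16}{30731}\right) \frac{25212295}{13136} = -491982 - - \frac{50424590}{176611057} = -491982 + \frac{50424590}{176611057} = - \frac{86889410620384}{176611057}$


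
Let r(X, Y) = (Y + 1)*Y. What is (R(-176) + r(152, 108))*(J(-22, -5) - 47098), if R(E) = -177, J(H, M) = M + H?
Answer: -546414375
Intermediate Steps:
J(H, M) = H + M
r(X, Y) = Y*(1 + Y) (r(X, Y) = (1 + Y)*Y = Y*(1 + Y))
(R(-176) + r(152, 108))*(J(-22, -5) - 47098) = (-177 + 108*(1 + 108))*((-22 - 5) - 47098) = (-177 + 108*109)*(-27 - 47098) = (-177 + 11772)*(-47125) = 11595*(-47125) = -546414375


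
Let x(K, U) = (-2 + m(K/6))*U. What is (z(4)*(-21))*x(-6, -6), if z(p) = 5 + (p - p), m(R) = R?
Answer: -1890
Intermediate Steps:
z(p) = 5 (z(p) = 5 + 0 = 5)
x(K, U) = U*(-2 + K/6) (x(K, U) = (-2 + K/6)*U = U*(-2 + K/6))
(z(4)*(-21))*x(-6, -6) = (5*(-21))*((⅙)*(-6)*(-12 - 6)) = -35*(-6)*(-18)/2 = -105*18 = -1890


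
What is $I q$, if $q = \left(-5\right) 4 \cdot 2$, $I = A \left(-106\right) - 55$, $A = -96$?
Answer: $-404840$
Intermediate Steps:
$I = 10121$ ($I = \left(-96\right) \left(-106\right) - 55 = 10176 - 55 = 10121$)
$q = -40$ ($q = \left(-20\right) 2 = -40$)
$I q = 10121 \left(-40\right) = -404840$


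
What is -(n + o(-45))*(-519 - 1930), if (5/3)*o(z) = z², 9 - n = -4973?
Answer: 15176453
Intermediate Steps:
n = 4982 (n = 9 - 1*(-4973) = 9 + 4973 = 4982)
o(z) = 3*z²/5
-(n + o(-45))*(-519 - 1930) = -(4982 + (⅗)*(-45)²)*(-519 - 1930) = -(4982 + (⅗)*2025)*(-2449) = -(4982 + 1215)*(-2449) = -6197*(-2449) = -1*(-15176453) = 15176453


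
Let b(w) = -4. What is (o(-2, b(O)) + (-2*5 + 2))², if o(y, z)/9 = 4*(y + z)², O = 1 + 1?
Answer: 1658944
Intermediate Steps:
O = 2
o(y, z) = 36*(y + z)² (o(y, z) = 9*(4*(y + z)²) = 36*(y + z)²)
(o(-2, b(O)) + (-2*5 + 2))² = (36*(-2 - 4)² + (-2*5 + 2))² = (36*(-6)² + (-10 + 2))² = (36*36 - 8)² = (1296 - 8)² = 1288² = 1658944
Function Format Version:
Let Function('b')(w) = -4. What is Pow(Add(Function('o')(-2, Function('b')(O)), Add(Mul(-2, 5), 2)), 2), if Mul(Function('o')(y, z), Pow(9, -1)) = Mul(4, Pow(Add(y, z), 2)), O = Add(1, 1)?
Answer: 1658944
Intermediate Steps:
O = 2
Function('o')(y, z) = Mul(36, Pow(Add(y, z), 2)) (Function('o')(y, z) = Mul(9, Mul(4, Pow(Add(y, z), 2))) = Mul(36, Pow(Add(y, z), 2)))
Pow(Add(Function('o')(-2, Function('b')(O)), Add(Mul(-2, 5), 2)), 2) = Pow(Add(Mul(36, Pow(Add(-2, -4), 2)), Add(Mul(-2, 5), 2)), 2) = Pow(Add(Mul(36, Pow(-6, 2)), Add(-10, 2)), 2) = Pow(Add(Mul(36, 36), -8), 2) = Pow(Add(1296, -8), 2) = Pow(1288, 2) = 1658944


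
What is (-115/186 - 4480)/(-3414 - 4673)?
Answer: 833395/1504182 ≈ 0.55405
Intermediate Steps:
(-115/186 - 4480)/(-3414 - 4673) = (-115*1/186 - 4480)/(-8087) = (-115/186 - 4480)*(-1/8087) = -833395/186*(-1/8087) = 833395/1504182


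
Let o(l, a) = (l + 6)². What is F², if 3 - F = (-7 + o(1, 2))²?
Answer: 3101121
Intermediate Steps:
o(l, a) = (6 + l)²
F = -1761 (F = 3 - (-7 + (6 + 1)²)² = 3 - (-7 + 7²)² = 3 - (-7 + 49)² = 3 - 1*42² = 3 - 1*1764 = 3 - 1764 = -1761)
F² = (-1761)² = 3101121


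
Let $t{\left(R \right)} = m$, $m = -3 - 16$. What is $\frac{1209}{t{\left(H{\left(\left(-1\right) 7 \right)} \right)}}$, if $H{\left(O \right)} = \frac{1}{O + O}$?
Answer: $- \frac{1209}{19} \approx -63.632$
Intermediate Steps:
$H{\left(O \right)} = \frac{1}{2 O}$
$m = -19$ ($m = -3 - 16 = -19$)
$t{\left(R \right)} = -19$
$\frac{1209}{t{\left(H{\left(\left(-1\right) 7 \right)} \right)}} = \frac{1209}{-19} = 1209 \left(- \frac{1}{19}\right) = - \frac{1209}{19}$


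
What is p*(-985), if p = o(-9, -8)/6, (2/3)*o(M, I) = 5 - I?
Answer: -12805/4 ≈ -3201.3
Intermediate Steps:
o(M, I) = 15/2 - 3*I/2 (o(M, I) = 3*(5 - I)/2 = 15/2 - 3*I/2)
p = 13/4 (p = (15/2 - 3/2*(-8))/6 = (15/2 + 12)*(1/6) = (39/2)*(1/6) = 13/4 ≈ 3.2500)
p*(-985) = (13/4)*(-985) = -12805/4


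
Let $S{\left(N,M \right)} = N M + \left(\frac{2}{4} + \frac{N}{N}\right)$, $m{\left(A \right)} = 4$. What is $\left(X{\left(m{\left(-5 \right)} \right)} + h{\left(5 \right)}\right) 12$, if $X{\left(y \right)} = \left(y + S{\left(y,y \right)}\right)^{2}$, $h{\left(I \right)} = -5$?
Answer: $5487$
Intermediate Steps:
$S{\left(N,M \right)} = \frac{3}{2} + M N$ ($S{\left(N,M \right)} = M N + \left(2 \cdot \frac{1}{4} + 1\right) = M N + \left(\frac{1}{2} + 1\right) = M N + \frac{3}{2} = \frac{3}{2} + M N$)
$X{\left(y \right)} = \left(\frac{3}{2} + y + y^{2}\right)^{2}$ ($X{\left(y \right)} = \left(y + \left(\frac{3}{2} + y y\right)\right)^{2} = \left(y + \left(\frac{3}{2} + y^{2}\right)\right)^{2} = \left(\frac{3}{2} + y + y^{2}\right)^{2}$)
$\left(X{\left(m{\left(-5 \right)} \right)} + h{\left(5 \right)}\right) 12 = \left(\frac{\left(3 + 2 \cdot 4 + 2 \cdot 4^{2}\right)^{2}}{4} - 5\right) 12 = \left(\frac{\left(3 + 8 + 2 \cdot 16\right)^{2}}{4} - 5\right) 12 = \left(\frac{\left(3 + 8 + 32\right)^{2}}{4} - 5\right) 12 = \left(\frac{43^{2}}{4} - 5\right) 12 = \left(\frac{1}{4} \cdot 1849 - 5\right) 12 = \left(\frac{1849}{4} - 5\right) 12 = \frac{1829}{4} \cdot 12 = 5487$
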